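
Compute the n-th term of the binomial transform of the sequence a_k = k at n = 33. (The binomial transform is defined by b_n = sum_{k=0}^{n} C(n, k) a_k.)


With a_k = k, b_n = sum_{k=0}^{n} C(n, k) k. Using k * C(n, k) = n * C(n-1, k-1) gives b_n = n * sum_{k>=1} C(n-1, k-1) = n * 2^(n-1).
For n = 33: 33 * 2^32 = 33 * 4294967296 = 141733920768.

141733920768


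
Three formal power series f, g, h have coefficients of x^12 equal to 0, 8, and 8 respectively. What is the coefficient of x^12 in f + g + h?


Series addition is componentwise:
0 + 8 + 8
= 16

16


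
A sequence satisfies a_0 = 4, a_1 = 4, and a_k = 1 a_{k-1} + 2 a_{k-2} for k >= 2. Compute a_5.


The characteristic equation is t^2 - 1 t - 2 = 0, with roots r_1 = 2 and r_2 = -1 (so c_1 = r_1 + r_2, c_2 = -r_1 r_2 as required).
One can use the closed form a_n = A r_1^n + B r_2^n, but direct iteration is more reliable:
a_0 = 4, a_1 = 4, a_2 = 12, a_3 = 20, a_4 = 44, a_5 = 84.
So a_5 = 84.

84


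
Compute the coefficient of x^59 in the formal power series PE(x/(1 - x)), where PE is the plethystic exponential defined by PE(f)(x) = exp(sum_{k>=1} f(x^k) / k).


For f(x) = x/(1 - x) we have
sum_{k>=1} f(x^k) / k = sum_{k>=1} (1/k) * x^k / (1 - x^k) = sum_{k, m >= 1} x^(k m) / k,
which after exponentiating simplifies to
PE(x/(1 - x)) = prod_{k>=1} 1 / (1 - x^k).
This is the generating function for the partition function p(n), so the coefficient of x^59 is p(59).
Computing p(59) by dynamic programming over parts 1, 2, ..., 59: p(59) = 831820.

831820


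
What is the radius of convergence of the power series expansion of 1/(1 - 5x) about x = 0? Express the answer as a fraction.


Expanding 1/(1 - 5x) = sum_{k>=0} 5^k x^k, the series converges when |5x| < 1, i.e., |x| < 1/5.
So the radius of convergence is 1/5 = 1/5.

1/5


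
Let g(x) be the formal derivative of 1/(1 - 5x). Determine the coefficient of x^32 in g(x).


Differentiate termwise: d/dx sum_{k>=0} 5^k x^k = sum_{k>=1} k 5^k x^(k-1) = sum_{j>=0} (j+1) 5^(j+1) x^j.
Equivalently, d/dx [1/(1 - 5x)] = 5/(1 - 5x)^2.
For j = 32: 33 * 5^33 = 33 * 116415321826934814453125 = 3841705620288848876953125.

3841705620288848876953125


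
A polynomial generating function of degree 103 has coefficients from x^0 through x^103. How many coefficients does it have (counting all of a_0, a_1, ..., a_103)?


A polynomial of degree 103 takes the form a_0 + a_1 x + ... + a_103 x^103.
The number of coefficients is 103 + 1 = 104.

104


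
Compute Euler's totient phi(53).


phi(n) counts integers in [1, n] coprime to n. Using the multiplicative formula phi(n) = n * prod_{p | n} (1 - 1/p):
53 = 53, so
phi(53) = 53 * (1 - 1/53) = 52.

52


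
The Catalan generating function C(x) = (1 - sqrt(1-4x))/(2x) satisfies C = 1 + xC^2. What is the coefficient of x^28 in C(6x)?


Substituting x -> 6x scales the n-th coefficient by 6^n, so [x^28] C(6x) = 6^28 * C_28.
C_28 = C(2*28, 28)/(29) = 7648690600760440/29 = 263747951750360.
So 6^28 * 263747951750360 = 6140942214464815497216 * 263747951750360 = 1619660930882415049029585160906997760.

1619660930882415049029585160906997760


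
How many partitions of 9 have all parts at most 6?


Using the generating function (1-x)^(-1)(1-x^2)^(-1)...(1-x^6)^(-1),
the coefficient of x^9 counts these restricted partitions.
Result = 26

26


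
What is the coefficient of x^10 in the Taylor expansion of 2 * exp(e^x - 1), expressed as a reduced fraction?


exp(e^x - 1) = sum_{k>=0} Bell_k x^k / k!, where Bell_k is the k-th Bell number.
So the coefficient of x^10 is 2 * Bell_10 / 10!.
Computing: Bell_10 = 115975 and 10! = 3628800, giving
2 * 115975/3628800 = 4639/72576.

4639/72576


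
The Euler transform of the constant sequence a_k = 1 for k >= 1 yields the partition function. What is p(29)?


The Euler transform converts the sequence a_k = 1 into the number of integer partitions.
Using the recurrence or dynamic programming:
p(29) = 4565

4565


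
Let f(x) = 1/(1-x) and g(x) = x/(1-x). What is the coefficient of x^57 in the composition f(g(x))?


First simplify the composition: f(g(x)) = 1/(1 - x/(1-x)) = (1-x)/((1-x) - x) = (1-x)/(1-2x).
Now extract the coefficient. Write (1-x)/(1-2x) = 1/(1-2x) - x/(1-2x).
The coefficient of x^n in 1/(1-2x) is 2^n, and in x/(1-2x) is 2^(n-1) (for n >= 1).
So the coefficient of x^57 is 2^57 - 2^56 = 144115188075855872 - 72057594037927936 = 72057594037927936.

72057594037927936


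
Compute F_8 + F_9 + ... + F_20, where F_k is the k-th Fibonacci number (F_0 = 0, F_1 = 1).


Use the identity sum_{k=0}^{N} F_k = F_{N+2} - 1 (which follows from F_{k+2} - F_{k+1} = F_k). Then
sum_{k=8}^{20} F_k = (F_{22} - 1) - (F_{9} - 1) = F_{22} - F_{9}.
Computing: F_{22} = 17711, F_{9} = 34, so
Sum = 17711 - 34 = 17677.

17677


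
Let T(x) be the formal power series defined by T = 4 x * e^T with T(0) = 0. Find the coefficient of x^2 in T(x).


Apply the Lagrange inversion formula: if T = 4 x * phi(T) with phi(t) = e^t, then
[x^n] T = 4^n * (1/n) [t^(n-1)] phi(t)^n = 4^n * (1/n) [t^(n-1)] e^(n t) = 4^n * (1/n) * n^(n-1) / (n-1)! = 4^n * n^(n-1) / n!.
When c = 1 this is the Cayley count of rooted labeled trees on n vertices, divided by n!.
For n = 2: 4^2 * 2^1 / 2! = 16 * 2/2 = 16.

16


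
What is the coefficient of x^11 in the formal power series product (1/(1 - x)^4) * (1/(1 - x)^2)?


Combine the factors: (1/(1 - x)^4) * (1/(1 - x)^2) = 1/(1 - x)^6.
Then use 1/(1 - x)^r = sum_{k>=0} C(k + r - 1, r - 1) x^k with r = 6 and k = 11:
C(16, 5) = 4368.

4368


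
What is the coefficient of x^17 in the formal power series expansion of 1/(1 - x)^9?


The negative binomial / multiset identity is
1/(1 - x)^r = sum_{k>=0} C(k + r - 1, r - 1) x^k.
Here r = 9 and k = 17, so the coefficient is
C(17 + 8, 8) = C(25, 8)
= 1081575

1081575


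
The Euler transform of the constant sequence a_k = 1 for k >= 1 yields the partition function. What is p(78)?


The Euler transform converts the sequence a_k = 1 into the number of integer partitions.
Using the recurrence or dynamic programming:
p(78) = 12132164

12132164


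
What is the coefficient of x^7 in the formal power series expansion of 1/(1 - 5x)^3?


The general identity 1/(1 - c x)^r = sum_{k>=0} c^k C(k + r - 1, r - 1) x^k follows by substituting y = c x into 1/(1 - y)^r = sum_{k>=0} C(k + r - 1, r - 1) y^k.
For c = 5, r = 3, k = 7:
5^7 * C(9, 2) = 78125 * 36 = 2812500.

2812500


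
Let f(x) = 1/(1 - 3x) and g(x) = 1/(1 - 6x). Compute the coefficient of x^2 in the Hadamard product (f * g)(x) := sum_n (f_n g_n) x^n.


f has coefficients f_k = 3^k and g has coefficients g_k = 6^k, so the Hadamard product has coefficient (f*g)_k = 3^k * 6^k = 18^k.
For k = 2: 18^2 = 324.

324


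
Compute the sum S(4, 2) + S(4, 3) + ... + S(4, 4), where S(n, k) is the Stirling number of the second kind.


By definition, S(n, k) counts partitions of an n-set into exactly k nonempty blocks.
Computing row n = 4 for k = 2..4:
S(4, k): 7, 6, 1
Sum = 14.

14


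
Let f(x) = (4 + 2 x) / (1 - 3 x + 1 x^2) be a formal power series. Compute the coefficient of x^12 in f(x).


Write f(x) = sum_{k>=0} a_k x^k. Multiplying both sides by 1 - 3 x + 1 x^2 gives
(1 - 3 x + 1 x^2) sum_{k>=0} a_k x^k = 4 + 2 x.
Matching coefficients:
 x^0: a_0 = 4
 x^1: a_1 - 3 a_0 = 2  =>  a_1 = 3*4 + 2 = 14
 x^k (k >= 2): a_k = 3 a_{k-1} - 1 a_{k-2}.
Iterating: a_2 = 38, a_3 = 100, a_4 = 262, a_5 = 686, a_6 = 1796, a_7 = 4702, a_8 = 12310, a_9 = 32228, a_10 = 84374, a_11 = 220894, a_12 = 578308.
So the coefficient of x^12 is 578308.

578308


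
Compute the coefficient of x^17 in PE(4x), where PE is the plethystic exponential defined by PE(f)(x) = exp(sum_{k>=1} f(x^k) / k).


With f(x) = 4x, the exponent is sum_{k>=1} 4 x^k / k = 4 * (-ln(1 - x)). Exponentiating:
PE(4x) = exp(-4 ln(1 - x)) = 1/(1 - x)^4.
By the negative binomial expansion, [x^n] 1/(1 - x)^4 = C(n + 3, 3).
For n = 17: C(20, 3) = 1140.

1140


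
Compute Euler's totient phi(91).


phi(n) counts integers in [1, n] coprime to n. Using the multiplicative formula phi(n) = n * prod_{p | n} (1 - 1/p):
91 = 7 * 13, so
phi(91) = 91 * (1 - 1/7) * (1 - 1/13) = 72.

72


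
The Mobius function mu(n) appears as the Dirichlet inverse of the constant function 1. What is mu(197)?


197 = 197 (all distinct primes).
mu(197) = (-1)^1 = -1

-1


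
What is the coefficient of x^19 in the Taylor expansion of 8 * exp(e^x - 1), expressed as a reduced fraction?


exp(e^x - 1) = sum_{k>=0} Bell_k x^k / k!, where Bell_k is the k-th Bell number.
So the coefficient of x^19 is 8 * Bell_19 / 19!.
Computing: Bell_19 = 5832742205057 and 19! = 121645100408832000, giving
8 * 5832742205057/121645100408832000 = 5832742205057/15205637551104000.

5832742205057/15205637551104000


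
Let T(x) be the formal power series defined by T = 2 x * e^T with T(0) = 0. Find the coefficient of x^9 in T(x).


Apply the Lagrange inversion formula: if T = 2 x * phi(T) with phi(t) = e^t, then
[x^n] T = 2^n * (1/n) [t^(n-1)] phi(t)^n = 2^n * (1/n) [t^(n-1)] e^(n t) = 2^n * (1/n) * n^(n-1) / (n-1)! = 2^n * n^(n-1) / n!.
When c = 1 this is the Cayley count of rooted labeled trees on n vertices, divided by n!.
For n = 9: 2^9 * 9^8 / 9! = 512 * 43046721/362880 = 2125764/35.

2125764/35


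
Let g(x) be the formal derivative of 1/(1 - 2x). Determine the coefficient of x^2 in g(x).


Differentiate termwise: d/dx sum_{k>=0} 2^k x^k = sum_{k>=1} k 2^k x^(k-1) = sum_{j>=0} (j+1) 2^(j+1) x^j.
Equivalently, d/dx [1/(1 - 2x)] = 2/(1 - 2x)^2.
For j = 2: 3 * 2^3 = 3 * 8 = 24.

24


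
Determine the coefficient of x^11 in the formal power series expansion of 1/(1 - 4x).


The geometric series identity gives 1/(1 - c x) = sum_{k>=0} c^k x^k, so the coefficient of x^k is c^k.
Here c = 4 and k = 11.
Computing: 4^11 = 4194304

4194304


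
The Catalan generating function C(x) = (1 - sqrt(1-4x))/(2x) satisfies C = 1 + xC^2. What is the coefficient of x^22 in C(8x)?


Substituting x -> 8x scales the n-th coefficient by 8^n, so [x^22] C(8x) = 8^22 * C_22.
C_22 = C(2*22, 22)/(23) = 2104098963720/23 = 91482563640.
So 8^22 * 91482563640 = 73786976294838206464 * 91482563640 = 6750221754695707626346339368960.

6750221754695707626346339368960


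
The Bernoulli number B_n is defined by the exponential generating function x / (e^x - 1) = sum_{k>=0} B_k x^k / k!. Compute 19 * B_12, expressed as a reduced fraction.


Bernoulli numbers can also be computed recursively via B_0 = 1 and sum_{j=0}^{m} C(m+1, j) B_j = 0 for m >= 1. Odd-index Bernoulli numbers vanish for k >= 3.
Computing B_12 = -691/2730, so 19 * B_12 = 19 * -691/2730 = -13129/2730.

-13129/2730


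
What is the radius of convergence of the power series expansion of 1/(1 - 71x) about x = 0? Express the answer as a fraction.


Expanding 1/(1 - 71x) = sum_{k>=0} 71^k x^k, the series converges when |71x| < 1, i.e., |x| < 1/71.
So the radius of convergence is 1/71 = 1/71.

1/71


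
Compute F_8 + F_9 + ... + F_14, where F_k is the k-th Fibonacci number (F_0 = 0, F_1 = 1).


Use the identity sum_{k=0}^{N} F_k = F_{N+2} - 1 (which follows from F_{k+2} - F_{k+1} = F_k). Then
sum_{k=8}^{14} F_k = (F_{16} - 1) - (F_{9} - 1) = F_{16} - F_{9}.
Computing: F_{16} = 987, F_{9} = 34, so
Sum = 987 - 34 = 953.

953


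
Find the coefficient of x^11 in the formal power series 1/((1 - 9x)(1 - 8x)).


By partial fractions or Cauchy convolution:
The coefficient equals sum_{k=0}^{11} 9^k * 8^(11-k).
= 213710059745

213710059745


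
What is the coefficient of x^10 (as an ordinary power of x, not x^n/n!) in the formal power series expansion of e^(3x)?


The exponential series is e^y = sum_{k>=0} y^k / k!. Substituting y = 3x gives
e^(3x) = sum_{k>=0} 3^k x^k / k!.
So the coefficient of x^n is a^n/n! with a = 3, n = 10:
3^10 / 10! = 59049/3628800 = 729/44800

729/44800


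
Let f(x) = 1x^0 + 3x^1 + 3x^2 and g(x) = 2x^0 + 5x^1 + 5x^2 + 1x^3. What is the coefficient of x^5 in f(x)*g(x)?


Cauchy product at x^5:
3*1
= 3

3


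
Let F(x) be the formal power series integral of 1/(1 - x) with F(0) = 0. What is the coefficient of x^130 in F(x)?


1/(1 - x) = sum_{k>=0} x^k. Integrating termwise and using F(0) = 0 gives
F(x) = sum_{k>=0} x^(k+1) / (k+1) = sum_{m>=1} x^m / m = -ln(1 - x).
So the coefficient of x^130 is 1/130 = 1/130.

1/130


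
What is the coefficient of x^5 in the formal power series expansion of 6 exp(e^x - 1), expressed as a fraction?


exp(e^x - 1) is the exponential generating function for the Bell numbers Bell_k: exp(e^x - 1) = sum_{k>=0} Bell_k x^k / k!.
So the coefficient of x^5 in 6 exp(e^x - 1) is 6 Bell_5 / 5!.
Computing: Bell_5 = 52 and 5! = 120, giving
6 * 52/120 = 13/5.

13/5


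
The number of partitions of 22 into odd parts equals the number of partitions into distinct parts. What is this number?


Computing partitions of 22 into odd parts (1, 3, 5, ...):
Using the generating function prod_{k>=0} 1/(1-x^(2k+1)),
the count is 89

89


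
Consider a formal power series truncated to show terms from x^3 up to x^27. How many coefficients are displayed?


From x^3 to x^27 inclusive, the count is 27 - 3 + 1 = 25.

25


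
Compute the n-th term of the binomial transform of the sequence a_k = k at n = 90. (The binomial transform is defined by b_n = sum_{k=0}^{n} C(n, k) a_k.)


With a_k = k, b_n = sum_{k=0}^{n} C(n, k) k. Using k * C(n, k) = n * C(n-1, k-1) gives b_n = n * sum_{k>=1} C(n-1, k-1) = n * 2^(n-1).
For n = 90: 90 * 2^89 = 90 * 618970019642690137449562112 = 55707301767842112370460590080.

55707301767842112370460590080


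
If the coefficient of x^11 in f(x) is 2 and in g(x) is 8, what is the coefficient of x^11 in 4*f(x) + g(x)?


Scalar multiplication scales coefficients: 4 * 2 = 8.
Then add the g coefficient: 8 + 8
= 16

16


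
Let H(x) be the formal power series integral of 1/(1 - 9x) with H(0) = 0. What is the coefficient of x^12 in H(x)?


1/(1 - 9x) = sum_{k>=0} 9^k x^k. Integrating termwise with H(0) = 0:
H(x) = sum_{k>=0} 9^k x^(k+1) / (k+1) = sum_{m>=1} 9^(m-1) x^m / m.
For m = 12: 9^11/12 = 31381059609/12 = 10460353203/4.

10460353203/4


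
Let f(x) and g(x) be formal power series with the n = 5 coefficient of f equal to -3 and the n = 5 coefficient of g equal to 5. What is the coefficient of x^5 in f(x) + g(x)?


Addition of formal power series is termwise.
The coefficient of x^5 in f + g = -3 + 5
= 2

2


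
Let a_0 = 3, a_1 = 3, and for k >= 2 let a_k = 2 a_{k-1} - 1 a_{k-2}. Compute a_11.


Iterating the recurrence forward:
a_0 = 3
a_1 = 3
a_2 = 2*3 - 1*3 = 3
a_3 = 2*3 - 1*3 = 3
a_4 = 2*3 - 1*3 = 3
a_5 = 2*3 - 1*3 = 3
a_6 = 2*3 - 1*3 = 3
a_7 = 2*3 - 1*3 = 3
a_8 = 2*3 - 1*3 = 3
a_9 = 2*3 - 1*3 = 3
a_10 = 2*3 - 1*3 = 3
a_11 = 2*3 - 1*3 = 3
So a_11 = 3.

3


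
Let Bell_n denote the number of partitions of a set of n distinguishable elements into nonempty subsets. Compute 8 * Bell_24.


Bell_24 can be computed from the Bell triangle or from Dobinski's identity Bell_n = (1/e) * sum_{k>=0} k^n / k!.
Computing Bell_24 = 445958869294805289.
Then 8 * 445958869294805289 = 3567670954358442312.

3567670954358442312


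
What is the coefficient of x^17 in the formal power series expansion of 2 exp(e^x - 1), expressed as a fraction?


exp(e^x - 1) is the exponential generating function for the Bell numbers Bell_k: exp(e^x - 1) = sum_{k>=0} Bell_k x^k / k!.
So the coefficient of x^17 in 2 exp(e^x - 1) is 2 Bell_17 / 17!.
Computing: Bell_17 = 82864869804 and 17! = 355687428096000, giving
2 * 82864869804/355687428096000 = 255755771/548900352000.

255755771/548900352000


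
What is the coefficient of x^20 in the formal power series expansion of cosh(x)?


The Maclaurin series is cosh(t) = sum_{m>=0} t^(2m) / (2m)!, so substituting t = x, only even powers of x are nonzero, with coefficient of x^(2m) equal to 1 / (2m)!.
For x^20 the coefficient is 1/20! = 1/2432902008176640000 = 1/2432902008176640000.

1/2432902008176640000


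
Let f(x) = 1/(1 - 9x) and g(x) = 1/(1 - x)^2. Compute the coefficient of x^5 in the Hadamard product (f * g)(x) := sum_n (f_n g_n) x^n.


f has coefficients f_k = 9^k. For g = 1/(1 - x)^2 the coefficient is g_k = C(k + 1, 1) = k + 1. The Hadamard coefficient is (f * g)_k = 9^k * (k + 1).
For k = 5: 9^5 * 6 = 59049 * 6 = 354294.

354294


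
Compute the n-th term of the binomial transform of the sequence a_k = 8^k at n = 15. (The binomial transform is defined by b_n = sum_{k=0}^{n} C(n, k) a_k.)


With a_k = 8^k, b_n = sum_{k=0}^{n} C(n, k) 8^k = (1 + 8)^n by the binomial theorem.
For n = 15: (1 + 8)^15 = 9^15 = 205891132094649.

205891132094649


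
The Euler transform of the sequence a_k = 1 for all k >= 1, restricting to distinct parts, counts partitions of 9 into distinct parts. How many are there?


Partitions of 9 into distinct parts can be computed via generating function.
Product (1+x)(1+x^2)(1+x^3)...
The coefficient of x^9 = 8

8


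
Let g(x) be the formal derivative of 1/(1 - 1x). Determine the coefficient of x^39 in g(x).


Differentiate termwise: d/dx sum_{k>=0} 1^k x^k = sum_{k>=1} k 1^k x^(k-1) = sum_{j>=0} (j+1) 1^(j+1) x^j.
Equivalently, d/dx [1/(1 - 1x)] = 1/(1 - 1x)^2.
For j = 39: 40 * 1^40 = 40 * 1 = 40.

40


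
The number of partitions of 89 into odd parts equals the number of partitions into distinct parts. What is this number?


Computing partitions of 89 into odd parts (1, 3, 5, ...):
Using the generating function prod_{k>=0} 1/(1-x^(2k+1)),
the count is 173682

173682


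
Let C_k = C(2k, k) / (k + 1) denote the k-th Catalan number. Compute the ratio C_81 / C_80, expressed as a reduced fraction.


Using C_k = (2k)! / (k! (k+1)!), the ratio C_{k+1}/C_k simplifies to
C_{k+1}/C_k = [(2k+2)! / ((k+1)! (k+2)!)] * [k! (k+1)! / (2k)!]
 = (2k+2)(2k+1) / ((k+1)(k+2)) = 2(2k+1) / (k+2).
For k = 80: 2(2*80 + 1) / (80 + 2) = 322/82 = 161/41.

161/41


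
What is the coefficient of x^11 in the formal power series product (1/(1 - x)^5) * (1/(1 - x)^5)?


Combine the factors: (1/(1 - x)^5) * (1/(1 - x)^5) = 1/(1 - x)^10.
Then use 1/(1 - x)^r = sum_{k>=0} C(k + r - 1, r - 1) x^k with r = 10 and k = 11:
C(20, 9) = 167960.

167960


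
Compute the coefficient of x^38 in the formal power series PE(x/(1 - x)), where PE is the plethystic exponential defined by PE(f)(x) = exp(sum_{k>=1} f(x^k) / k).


For f(x) = x/(1 - x) we have
sum_{k>=1} f(x^k) / k = sum_{k>=1} (1/k) * x^k / (1 - x^k) = sum_{k, m >= 1} x^(k m) / k,
which after exponentiating simplifies to
PE(x/(1 - x)) = prod_{k>=1} 1 / (1 - x^k).
This is the generating function for the partition function p(n), so the coefficient of x^38 is p(38).
Computing p(38) by dynamic programming over parts 1, 2, ..., 38: p(38) = 26015.

26015


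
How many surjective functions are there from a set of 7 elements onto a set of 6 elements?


By inclusion-exclusion on which target elements are missed, the number of surjections from an n-set onto a k-set is
surj(n, k) = sum_{j=0}^{k} (-1)^j C(k, j) (k - j)^n.
Equivalently surj(n, k) = k! * S(n, k), where S(n, k) is the Stirling number of the second kind.
For n = 7, k = 6:
S(7, 6) = 21, so
surj = 6! * 21 = 720 * 21 = 15120.

15120


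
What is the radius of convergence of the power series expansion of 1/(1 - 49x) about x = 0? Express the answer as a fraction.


Expanding 1/(1 - 49x) = sum_{k>=0} 49^k x^k, the series converges when |49x| < 1, i.e., |x| < 1/49.
So the radius of convergence is 1/49 = 1/49.

1/49


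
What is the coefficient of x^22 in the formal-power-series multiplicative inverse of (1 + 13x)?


The inverse is 1/(1 + 13x). Apply the geometric identity 1/(1 - y) = sum_{k>=0} y^k with y = -13x:
1/(1 + 13x) = sum_{k>=0} (-13)^k x^k.
So the coefficient of x^22 is (-13)^22 = 3211838877954855105157369.

3211838877954855105157369


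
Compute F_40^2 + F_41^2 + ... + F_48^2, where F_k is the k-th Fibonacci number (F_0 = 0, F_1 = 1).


There is a standard identity sum_{k=0}^{N} F_k^2 = F_N * F_{N+1} (proved inductively from the telescoping relation F_k^2 = F_k F_{k+1} - F_{k-1} F_k). Then
sum_{k=40}^{48} F_k^2 = F_48 F_49 - F_39 F_40.
Computing: F_48 = 4807526976, F_49 = 7778742049, F_39 = 63245986, F_40 = 102334155.
Sum = 4807526976 * 7778742049 - 63245986 * 102334155 = 37390040015378561994.

37390040015378561994


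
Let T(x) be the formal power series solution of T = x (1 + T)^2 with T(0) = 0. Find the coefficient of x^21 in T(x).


Apply the Lagrange inversion formula: if T = x * phi(T) with phi(t) = (1 + t)^2, then [x^n] T = (1/n) [t^(n-1)] phi(t)^n = (1/n) [t^(n-1)] (1 + t)^(2n) = (1/n) C(2n, n-1).
Using the identity C(2n, n-1) = C(2n, n) * n / (n+1), the unscaled factor equals C(2n, n) / (n+1) = C_n, the n-th Catalan number.
For n = 21: C_21 = C(42, 21) / 22 = 538257874440/22 = 24466267020 = 24466267020.

24466267020


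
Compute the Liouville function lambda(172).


The Liouville function is lambda(k) = (-1)^Omega(k), where Omega(k) counts the prime factors of k with multiplicity.
Factoring: 172 = 2 * 2 * 43, so Omega(172) = 3.
lambda(172) = (-1)^3 = -1.

-1


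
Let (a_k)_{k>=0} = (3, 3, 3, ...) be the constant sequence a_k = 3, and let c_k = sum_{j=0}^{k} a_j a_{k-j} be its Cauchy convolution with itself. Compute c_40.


Since a_j = 3 for all j >= 0, the convolution sum becomes
c_k = sum_{j=0}^{k} 3 * 3 = 9 * (k + 1).
Equivalently, the generating function of (a_k) is 3/(1 - x) and its square is 9/(1 - x)^2 = sum_{k>=0} 9(k + 1) x^k.
For k = 40: 9 * 41 = 369.

369


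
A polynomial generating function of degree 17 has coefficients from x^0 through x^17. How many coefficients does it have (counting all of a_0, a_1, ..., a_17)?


A polynomial of degree 17 takes the form a_0 + a_1 x + ... + a_17 x^17.
The number of coefficients is 17 + 1 = 18.

18


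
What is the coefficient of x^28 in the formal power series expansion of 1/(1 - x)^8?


The negative binomial / multiset identity is
1/(1 - x)^r = sum_{k>=0} C(k + r - 1, r - 1) x^k.
Here r = 8 and k = 28, so the coefficient is
C(28 + 7, 7) = C(35, 7)
= 6724520

6724520


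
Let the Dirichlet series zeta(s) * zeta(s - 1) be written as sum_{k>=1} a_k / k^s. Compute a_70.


Convolution gives a_k = sum_{d | k} d * 1 = sum_{d | k} d = sigma(k), the sum of positive divisors of k.
For k = 70, the divisors are 1, 2, 5, 7, 10, 14, 35, 70, so
sigma(70) = 1 + 2 + 5 + 7 + 10 + 14 + 35 + 70 = 144.

144


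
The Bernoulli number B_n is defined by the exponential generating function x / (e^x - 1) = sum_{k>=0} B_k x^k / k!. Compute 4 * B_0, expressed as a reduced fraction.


Bernoulli numbers can also be computed recursively via B_0 = 1 and sum_{j=0}^{m} C(m+1, j) B_j = 0 for m >= 1. Odd-index Bernoulli numbers vanish for k >= 3.
Computing B_0 = 1, so 4 * B_0 = 4 * 1 = 4.

4


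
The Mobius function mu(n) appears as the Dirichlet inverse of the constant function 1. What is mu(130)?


130 = 2 * 5 * 13 (all distinct primes).
mu(130) = (-1)^3 = -1

-1


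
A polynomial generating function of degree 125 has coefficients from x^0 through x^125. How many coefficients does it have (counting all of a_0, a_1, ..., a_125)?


A polynomial of degree 125 takes the form a_0 + a_1 x + ... + a_125 x^125.
The number of coefficients is 125 + 1 = 126.

126


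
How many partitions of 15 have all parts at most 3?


Using the generating function (1-x)^(-1)(1-x^2)^(-1)(1-x^3)^(-1),
the coefficient of x^15 counts these restricted partitions.
Result = 27

27


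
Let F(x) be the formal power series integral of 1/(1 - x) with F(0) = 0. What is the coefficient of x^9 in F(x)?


1/(1 - x) = sum_{k>=0} x^k. Integrating termwise and using F(0) = 0 gives
F(x) = sum_{k>=0} x^(k+1) / (k+1) = sum_{m>=1} x^m / m = -ln(1 - x).
So the coefficient of x^9 is 1/9 = 1/9.

1/9


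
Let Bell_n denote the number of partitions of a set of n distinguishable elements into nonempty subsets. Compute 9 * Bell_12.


Bell_12 can be computed from the Bell triangle or from Dobinski's identity Bell_n = (1/e) * sum_{k>=0} k^n / k!.
Computing Bell_12 = 4213597.
Then 9 * 4213597 = 37922373.

37922373


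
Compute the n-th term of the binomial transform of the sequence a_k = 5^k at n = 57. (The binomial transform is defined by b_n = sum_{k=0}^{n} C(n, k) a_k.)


With a_k = 5^k, b_n = sum_{k=0}^{n} C(n, k) 5^k = (1 + 5)^n by the binomial theorem.
For n = 57: (1 + 5)^57 = 6^57 = 226267027688376192080197927193400943822503936.

226267027688376192080197927193400943822503936


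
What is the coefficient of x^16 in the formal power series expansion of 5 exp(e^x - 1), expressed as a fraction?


exp(e^x - 1) is the exponential generating function for the Bell numbers Bell_k: exp(e^x - 1) = sum_{k>=0} Bell_k x^k / k!.
So the coefficient of x^16 in 5 exp(e^x - 1) is 5 Bell_16 / 16!.
Computing: Bell_16 = 10480142147 and 16! = 20922789888000, giving
5 * 10480142147/20922789888000 = 10480142147/4184557977600.

10480142147/4184557977600


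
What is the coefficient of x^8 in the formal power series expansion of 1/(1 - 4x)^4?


The general identity 1/(1 - c x)^r = sum_{k>=0} c^k C(k + r - 1, r - 1) x^k follows by substituting y = c x into 1/(1 - y)^r = sum_{k>=0} C(k + r - 1, r - 1) y^k.
For c = 4, r = 4, k = 8:
4^8 * C(11, 3) = 65536 * 165 = 10813440.

10813440


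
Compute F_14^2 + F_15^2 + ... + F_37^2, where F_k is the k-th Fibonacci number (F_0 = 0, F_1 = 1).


There is a standard identity sum_{k=0}^{N} F_k^2 = F_N * F_{N+1} (proved inductively from the telescoping relation F_k^2 = F_k F_{k+1} - F_{k-1} F_k). Then
sum_{k=14}^{37} F_k^2 = F_37 F_38 - F_13 F_14.
Computing: F_37 = 24157817, F_38 = 39088169, F_13 = 233, F_14 = 377.
Sum = 24157817 * 39088169 - 233 * 377 = 944284833479232.

944284833479232


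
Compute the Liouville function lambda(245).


The Liouville function is lambda(k) = (-1)^Omega(k), where Omega(k) counts the prime factors of k with multiplicity.
Factoring: 245 = 5 * 7 * 7, so Omega(245) = 3.
lambda(245) = (-1)^3 = -1.

-1


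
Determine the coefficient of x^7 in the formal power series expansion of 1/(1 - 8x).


The geometric series identity gives 1/(1 - c x) = sum_{k>=0} c^k x^k, so the coefficient of x^k is c^k.
Here c = 8 and k = 7.
Computing: 8^7 = 2097152

2097152


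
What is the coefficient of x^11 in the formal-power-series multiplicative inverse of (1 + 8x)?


The inverse is 1/(1 + 8x). Apply the geometric identity 1/(1 - y) = sum_{k>=0} y^k with y = -8x:
1/(1 + 8x) = sum_{k>=0} (-8)^k x^k.
So the coefficient of x^11 is (-8)^11 = -8589934592.

-8589934592


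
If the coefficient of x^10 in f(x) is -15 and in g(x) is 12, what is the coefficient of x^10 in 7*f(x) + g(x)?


Scalar multiplication scales coefficients: 7 * -15 = -105.
Then add the g coefficient: -105 + 12
= -93

-93


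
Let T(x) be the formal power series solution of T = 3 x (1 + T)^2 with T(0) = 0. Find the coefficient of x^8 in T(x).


Apply the Lagrange inversion formula: if T = 3 x * phi(T) with phi(t) = (1 + t)^2, then [x^n] T = 3^n * (1/n) [t^(n-1)] phi(t)^n = 3^n * (1/n) [t^(n-1)] (1 + t)^(2n) = 3^n * (1/n) C(2n, n-1).
Using the identity C(2n, n-1) = C(2n, n) * n / (n+1), the unscaled factor equals C(2n, n) / (n+1) = C_n, the n-th Catalan number.
For n = 8: C_8 = C(16, 8) / 9 = 12870/9 = 1430.
With the 3^8 = 6561 factor, the coefficient is 6561 * 1430 = 9382230.

9382230


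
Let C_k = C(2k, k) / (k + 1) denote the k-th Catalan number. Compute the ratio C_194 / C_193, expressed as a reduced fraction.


Using C_k = (2k)! / (k! (k+1)!), the ratio C_{k+1}/C_k simplifies to
C_{k+1}/C_k = [(2k+2)! / ((k+1)! (k+2)!)] * [k! (k+1)! / (2k)!]
 = (2k+2)(2k+1) / ((k+1)(k+2)) = 2(2k+1) / (k+2).
For k = 193: 2(2*193 + 1) / (193 + 2) = 774/195 = 258/65.

258/65


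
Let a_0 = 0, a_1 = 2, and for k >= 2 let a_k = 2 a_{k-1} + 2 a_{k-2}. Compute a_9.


Iterating the recurrence forward:
a_0 = 0
a_1 = 2
a_2 = 2*2 + 2*0 = 4
a_3 = 2*4 + 2*2 = 12
a_4 = 2*12 + 2*4 = 32
a_5 = 2*32 + 2*12 = 88
a_6 = 2*88 + 2*32 = 240
a_7 = 2*240 + 2*88 = 656
a_8 = 2*656 + 2*240 = 1792
a_9 = 2*1792 + 2*656 = 4896
So a_9 = 4896.

4896


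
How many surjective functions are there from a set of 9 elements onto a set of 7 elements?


By inclusion-exclusion on which target elements are missed, the number of surjections from an n-set onto a k-set is
surj(n, k) = sum_{j=0}^{k} (-1)^j C(k, j) (k - j)^n.
Equivalently surj(n, k) = k! * S(n, k), where S(n, k) is the Stirling number of the second kind.
For n = 9, k = 7:
S(9, 7) = 462, so
surj = 7! * 462 = 5040 * 462 = 2328480.

2328480


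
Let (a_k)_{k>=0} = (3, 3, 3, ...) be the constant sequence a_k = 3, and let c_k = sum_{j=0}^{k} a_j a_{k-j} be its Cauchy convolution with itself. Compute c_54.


Since a_j = 3 for all j >= 0, the convolution sum becomes
c_k = sum_{j=0}^{k} 3 * 3 = 9 * (k + 1).
Equivalently, the generating function of (a_k) is 3/(1 - x) and its square is 9/(1 - x)^2 = sum_{k>=0} 9(k + 1) x^k.
For k = 54: 9 * 55 = 495.

495


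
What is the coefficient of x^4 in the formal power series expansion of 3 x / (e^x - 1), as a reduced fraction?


The exponential generating function for Bernoulli numbers is
x / (e^x - 1) = sum_{k>=0} B_k x^k / k!.
So the coefficient of x^4 in 3 x / (e^x - 1) is 3 B_4 / 4!.
Computing: B_4 = -1/30, 4! = 24, giving
3 * -1/30 / 24 = -1/240.

-1/240


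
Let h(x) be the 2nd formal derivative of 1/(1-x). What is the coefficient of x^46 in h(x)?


Differentiating 2 times: d^2/dx^2 [1/(1-x)] = 2!/(1-x)^3.
The expansion 1/(1-x)^3 = sum_{k>=0} C(k+2, 2) x^k, so the coefficient of x^n in 2!/(1-x)^3 is 2! * C(n+2, 2).
For n = 46: 2 * C(48, 2) = 2 * 1128 = 2256

2256


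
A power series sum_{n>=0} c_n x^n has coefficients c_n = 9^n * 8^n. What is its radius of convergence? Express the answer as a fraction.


By the root test (Cauchy-Hadamard), the radius is R = 1 / limsup_n |c_n|^(1/n).
Here |c_n|^(1/n) = (9^n * 8^n)^(1/n) = 9 * 8 = 72 for all n.
So R = 1/72 = 1/72.

1/72


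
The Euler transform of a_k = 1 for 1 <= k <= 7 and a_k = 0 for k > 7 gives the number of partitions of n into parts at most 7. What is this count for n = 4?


Partitions of 4 into parts at most 7:
Using generating function (1-x)^(-1)(1-x^2)^(-1)...(1-x^7)^(-1),
the coefficient of x^4 = 5

5


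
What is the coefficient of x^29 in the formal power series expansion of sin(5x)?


The Maclaurin series is sin(t) = sum_{k>=0} (-1)^k t^(2k+1) / (2k+1)!, so substituting t = 5x, only odd powers of x are nonzero, with coefficient of x^(2k+1) equal to (-1)^k 5^(2k+1) / (2k+1)!.
Write 29 = 2*14 + 1, giving the coefficient (-1)^14 * 5^29 / 29! = 186264514923095703125/8841761993739701954543616000000 = 11920928955078125/565872767599340925090791424.

11920928955078125/565872767599340925090791424


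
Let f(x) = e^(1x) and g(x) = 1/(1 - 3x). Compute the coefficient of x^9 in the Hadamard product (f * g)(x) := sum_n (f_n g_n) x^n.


Expanding: f_k = 1^k/k! (from e^(1x)) and g_k = 3^k (from 1/(1 - 3x)). So the Hadamard coefficient (f * g)_k = 1^k 3^k / k! = (3)^k / k!.
For k = 9: 3^9/9! = 19683/362880 = 243/4480.

243/4480


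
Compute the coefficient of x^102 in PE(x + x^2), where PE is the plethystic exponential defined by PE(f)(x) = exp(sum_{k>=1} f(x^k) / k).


With f(x) = x + x^2, the exponent is sum_{k>=1} (x^k + x^(2k)) / k = -ln(1 - x) - ln(1 - x^2). Exponentiating:
PE(x + x^2) = 1 / ((1 - x)(1 - x^2)).
This is the generating function for partitions of n into parts of size 1 or 2. The number of 2's can be any j in 0..51, and the rest are 1's, so
[x^102] = floor(102/2) + 1 = 52.

52


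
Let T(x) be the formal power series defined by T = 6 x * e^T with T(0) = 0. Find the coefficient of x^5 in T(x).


Apply the Lagrange inversion formula: if T = 6 x * phi(T) with phi(t) = e^t, then
[x^n] T = 6^n * (1/n) [t^(n-1)] phi(t)^n = 6^n * (1/n) [t^(n-1)] e^(n t) = 6^n * (1/n) * n^(n-1) / (n-1)! = 6^n * n^(n-1) / n!.
When c = 1 this is the Cayley count of rooted labeled trees on n vertices, divided by n!.
For n = 5: 6^5 * 5^4 / 5! = 7776 * 625/120 = 40500.

40500


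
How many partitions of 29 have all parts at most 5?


Using the generating function (1-x)^(-1)(1-x^2)^(-1)...(1-x^5)^(-1),
the coefficient of x^29 counts these restricted partitions.
Result = 603

603


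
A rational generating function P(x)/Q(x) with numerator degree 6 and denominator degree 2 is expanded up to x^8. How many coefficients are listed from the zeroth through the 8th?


Expanding up to x^8 gives the coefficients for x^0, x^1, ..., x^8.
That is 8 + 1 = 9 coefficients in total.

9


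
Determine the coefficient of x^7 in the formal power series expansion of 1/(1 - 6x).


The geometric series identity gives 1/(1 - c x) = sum_{k>=0} c^k x^k, so the coefficient of x^k is c^k.
Here c = 6 and k = 7.
Computing: 6^7 = 279936

279936


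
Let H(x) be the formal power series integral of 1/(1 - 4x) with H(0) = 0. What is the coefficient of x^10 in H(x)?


1/(1 - 4x) = sum_{k>=0} 4^k x^k. Integrating termwise with H(0) = 0:
H(x) = sum_{k>=0} 4^k x^(k+1) / (k+1) = sum_{m>=1} 4^(m-1) x^m / m.
For m = 10: 4^9/10 = 262144/10 = 131072/5.

131072/5


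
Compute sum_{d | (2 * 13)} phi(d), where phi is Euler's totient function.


First, 2 * 13 = 26. One classical identity is sum_{d | n} phi(d) = n (each k in [1, n] has a unique gcd with n, and among the k's with gcd(k, n) = n/d there are phi(d) of them). So the sum equals 26. We also verify directly:
Divisors of 26: 1, 2, 13, 26.
phi values: 1, 1, 12, 12.
Sum = 26.

26


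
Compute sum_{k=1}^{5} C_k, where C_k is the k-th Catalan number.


C_1 through C_5: 1, 2, 5, 14, 42
Sum = 1 + 2 + 5 + 14 + 42
= 64

64


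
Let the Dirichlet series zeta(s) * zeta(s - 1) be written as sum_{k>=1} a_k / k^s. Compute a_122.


Convolution gives a_k = sum_{d | k} d * 1 = sum_{d | k} d = sigma(k), the sum of positive divisors of k.
For k = 122, the divisors are 1, 2, 61, 122, so
sigma(122) = 1 + 2 + 61 + 122 = 186.

186


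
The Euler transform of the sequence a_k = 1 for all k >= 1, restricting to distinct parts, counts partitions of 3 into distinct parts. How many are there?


Partitions of 3 into distinct parts can be computed via generating function.
Product (1+x)(1+x^2)(1+x^3)...
The coefficient of x^3 = 2

2


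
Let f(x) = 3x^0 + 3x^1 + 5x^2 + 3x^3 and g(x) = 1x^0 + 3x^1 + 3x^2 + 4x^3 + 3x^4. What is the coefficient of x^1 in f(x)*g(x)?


Cauchy product at x^1:
3*3 + 3*1
= 12

12


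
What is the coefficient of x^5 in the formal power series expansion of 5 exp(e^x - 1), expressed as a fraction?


exp(e^x - 1) is the exponential generating function for the Bell numbers Bell_k: exp(e^x - 1) = sum_{k>=0} Bell_k x^k / k!.
So the coefficient of x^5 in 5 exp(e^x - 1) is 5 Bell_5 / 5!.
Computing: Bell_5 = 52 and 5! = 120, giving
5 * 52/120 = 13/6.

13/6


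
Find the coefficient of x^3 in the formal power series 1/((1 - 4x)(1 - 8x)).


By partial fractions or Cauchy convolution:
The coefficient equals sum_{k=0}^{3} 4^k * 8^(3-k).
= 960

960


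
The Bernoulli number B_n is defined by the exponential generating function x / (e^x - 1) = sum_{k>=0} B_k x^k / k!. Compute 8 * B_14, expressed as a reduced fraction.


Bernoulli numbers can also be computed recursively via B_0 = 1 and sum_{j=0}^{m} C(m+1, j) B_j = 0 for m >= 1. Odd-index Bernoulli numbers vanish for k >= 3.
Computing B_14 = 7/6, so 8 * B_14 = 8 * 7/6 = 28/3.

28/3


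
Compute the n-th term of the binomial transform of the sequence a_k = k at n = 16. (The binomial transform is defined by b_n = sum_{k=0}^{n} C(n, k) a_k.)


With a_k = k, b_n = sum_{k=0}^{n} C(n, k) k. Using k * C(n, k) = n * C(n-1, k-1) gives b_n = n * sum_{k>=1} C(n-1, k-1) = n * 2^(n-1).
For n = 16: 16 * 2^15 = 16 * 32768 = 524288.

524288


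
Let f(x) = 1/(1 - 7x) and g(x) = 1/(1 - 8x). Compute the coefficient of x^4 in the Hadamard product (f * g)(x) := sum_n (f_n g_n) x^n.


f has coefficients f_k = 7^k and g has coefficients g_k = 8^k, so the Hadamard product has coefficient (f*g)_k = 7^k * 8^k = 56^k.
For k = 4: 56^4 = 9834496.

9834496


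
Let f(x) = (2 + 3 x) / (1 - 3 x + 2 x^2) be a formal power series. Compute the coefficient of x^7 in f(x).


Write f(x) = sum_{k>=0} a_k x^k. Multiplying both sides by 1 - 3 x + 2 x^2 gives
(1 - 3 x + 2 x^2) sum_{k>=0} a_k x^k = 2 + 3 x.
Matching coefficients:
 x^0: a_0 = 2
 x^1: a_1 - 3 a_0 = 3  =>  a_1 = 3*2 + 3 = 9
 x^k (k >= 2): a_k = 3 a_{k-1} - 2 a_{k-2}.
Iterating: a_2 = 23, a_3 = 51, a_4 = 107, a_5 = 219, a_6 = 443, a_7 = 891.
So the coefficient of x^7 is 891.

891


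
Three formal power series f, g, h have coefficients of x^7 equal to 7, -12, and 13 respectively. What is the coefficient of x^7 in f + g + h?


Series addition is componentwise:
7 + -12 + 13
= 8

8


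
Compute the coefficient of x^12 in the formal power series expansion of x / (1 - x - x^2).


Let f(x) = sum_{k>=0} a_k x^k. Multiplying f(x) * (1 - x - x^2) = x and matching coefficients gives a_0 = 0, a_1 = 1, and a_k = a_{k-1} + a_{k-2} for k >= 2. These are the Fibonacci numbers F_k.
Iterating from F_0 = 0, F_1 = 1:
F_0=0, F_1=1, F_2=1, F_3=2, F_4=3, F_5=5, F_6=8, F_7=13, F_8=21, F_9=34, ...
F_12 = 144.

144


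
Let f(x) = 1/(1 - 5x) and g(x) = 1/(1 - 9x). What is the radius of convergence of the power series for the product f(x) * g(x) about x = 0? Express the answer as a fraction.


The radius of 1/(1 - 5x) is 1/5 (nearest singularity at x = 1/5), and the radius of 1/(1 - 9x) is 1/9.
The product f(x)*g(x) = 1/((1 - 5x)(1 - 9x)) has singularities at both 1/5 and 1/9, so its radius of convergence is the distance to the nearest one:
min(1/5, 1/9) = 1/9.

1/9


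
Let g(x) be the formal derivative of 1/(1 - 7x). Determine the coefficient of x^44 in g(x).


Differentiate termwise: d/dx sum_{k>=0} 7^k x^k = sum_{k>=1} k 7^k x^(k-1) = sum_{j>=0} (j+1) 7^(j+1) x^j.
Equivalently, d/dx [1/(1 - 7x)] = 7/(1 - 7x)^2.
For j = 44: 45 * 7^45 = 45 * 107006904423598033356356300384937784807 = 4815310699061911501036033517322200316315.

4815310699061911501036033517322200316315


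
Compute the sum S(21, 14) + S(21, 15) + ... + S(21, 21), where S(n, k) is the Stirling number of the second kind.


By definition, S(n, k) counts partitions of an n-set into exactly k nonempty blocks.
Computing row n = 21 for k = 14..21:
S(21, k): 149304004500, 13087462580, 809944464, 34952799, 1023435, 19285, 210, 1
Sum = 163237407274.

163237407274


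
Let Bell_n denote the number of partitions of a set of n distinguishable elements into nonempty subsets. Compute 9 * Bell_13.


Bell_13 can be computed from the Bell triangle or from Dobinski's identity Bell_n = (1/e) * sum_{k>=0} k^n / k!.
Computing Bell_13 = 27644437.
Then 9 * 27644437 = 248799933.

248799933


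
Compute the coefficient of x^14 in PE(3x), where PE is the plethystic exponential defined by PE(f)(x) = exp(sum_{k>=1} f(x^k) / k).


With f(x) = 3x, the exponent is sum_{k>=1} 3 x^k / k = 3 * (-ln(1 - x)). Exponentiating:
PE(3x) = exp(-3 ln(1 - x)) = 1/(1 - x)^3.
By the negative binomial expansion, [x^n] 1/(1 - x)^3 = C(n + 2, 2).
For n = 14: C(16, 2) = 120.

120


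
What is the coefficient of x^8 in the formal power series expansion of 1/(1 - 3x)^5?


The general identity 1/(1 - c x)^r = sum_{k>=0} c^k C(k + r - 1, r - 1) x^k follows by substituting y = c x into 1/(1 - y)^r = sum_{k>=0} C(k + r - 1, r - 1) y^k.
For c = 3, r = 5, k = 8:
3^8 * C(12, 4) = 6561 * 495 = 3247695.

3247695


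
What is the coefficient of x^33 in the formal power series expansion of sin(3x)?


The Maclaurin series is sin(t) = sum_{k>=0} (-1)^k t^(2k+1) / (2k+1)!, so substituting t = 3x, only odd powers of x are nonzero, with coefficient of x^(2k+1) equal to (-1)^k 3^(2k+1) / (2k+1)!.
Write 33 = 2*16 + 1, giving the coefficient (-1)^16 * 3^33 / 33! = 5559060566555523/8683317618811886495518194401280000000 = 387420489/605155334745140274135040000000.

387420489/605155334745140274135040000000
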